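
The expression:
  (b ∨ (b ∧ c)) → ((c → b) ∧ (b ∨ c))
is always true.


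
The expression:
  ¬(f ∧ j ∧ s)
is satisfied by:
  {s: False, j: False, f: False}
  {f: True, s: False, j: False}
  {j: True, s: False, f: False}
  {f: True, j: True, s: False}
  {s: True, f: False, j: False}
  {f: True, s: True, j: False}
  {j: True, s: True, f: False}


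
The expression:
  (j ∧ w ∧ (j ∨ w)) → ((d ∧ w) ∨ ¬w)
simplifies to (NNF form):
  d ∨ ¬j ∨ ¬w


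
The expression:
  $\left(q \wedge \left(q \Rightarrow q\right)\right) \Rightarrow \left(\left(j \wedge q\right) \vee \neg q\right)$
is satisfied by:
  {j: True, q: False}
  {q: False, j: False}
  {q: True, j: True}


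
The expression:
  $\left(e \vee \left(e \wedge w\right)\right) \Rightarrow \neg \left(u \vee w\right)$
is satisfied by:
  {u: False, e: False, w: False}
  {w: True, u: False, e: False}
  {u: True, w: False, e: False}
  {w: True, u: True, e: False}
  {e: True, w: False, u: False}


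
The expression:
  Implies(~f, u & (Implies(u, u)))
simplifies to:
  f | u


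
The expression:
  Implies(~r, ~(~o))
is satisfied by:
  {r: True, o: True}
  {r: True, o: False}
  {o: True, r: False}


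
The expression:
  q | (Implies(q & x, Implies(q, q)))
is always true.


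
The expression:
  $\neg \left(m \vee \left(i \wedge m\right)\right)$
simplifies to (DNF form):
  $\neg m$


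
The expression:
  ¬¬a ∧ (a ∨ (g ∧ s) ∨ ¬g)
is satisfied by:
  {a: True}


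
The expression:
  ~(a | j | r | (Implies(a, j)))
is never true.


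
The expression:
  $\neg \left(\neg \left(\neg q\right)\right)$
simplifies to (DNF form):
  $\neg q$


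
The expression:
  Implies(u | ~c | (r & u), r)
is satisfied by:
  {r: True, c: True, u: False}
  {r: True, u: False, c: False}
  {r: True, c: True, u: True}
  {r: True, u: True, c: False}
  {c: True, u: False, r: False}


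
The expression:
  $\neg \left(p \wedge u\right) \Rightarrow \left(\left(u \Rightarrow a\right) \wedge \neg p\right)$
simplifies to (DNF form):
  $\left(a \wedge \neg p\right) \vee \left(p \wedge u\right) \vee \left(\neg p \wedge \neg u\right)$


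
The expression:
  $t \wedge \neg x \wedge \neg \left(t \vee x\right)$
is never true.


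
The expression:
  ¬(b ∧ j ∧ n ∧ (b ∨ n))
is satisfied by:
  {n: False, b: False, j: False}
  {j: True, n: False, b: False}
  {b: True, n: False, j: False}
  {j: True, b: True, n: False}
  {n: True, j: False, b: False}
  {j: True, n: True, b: False}
  {b: True, n: True, j: False}


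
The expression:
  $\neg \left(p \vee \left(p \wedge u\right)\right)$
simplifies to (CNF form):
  $\neg p$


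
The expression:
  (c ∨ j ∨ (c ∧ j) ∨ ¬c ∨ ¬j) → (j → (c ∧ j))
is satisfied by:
  {c: True, j: False}
  {j: False, c: False}
  {j: True, c: True}


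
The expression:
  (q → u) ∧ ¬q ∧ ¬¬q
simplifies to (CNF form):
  False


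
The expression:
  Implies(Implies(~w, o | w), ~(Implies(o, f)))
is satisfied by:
  {f: False, w: False, o: False}
  {o: True, f: False, w: False}
  {o: True, w: True, f: False}
  {f: True, o: False, w: False}


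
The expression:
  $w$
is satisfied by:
  {w: True}


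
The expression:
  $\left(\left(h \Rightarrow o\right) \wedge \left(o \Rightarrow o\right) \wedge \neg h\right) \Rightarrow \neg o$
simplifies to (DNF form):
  $h \vee \neg o$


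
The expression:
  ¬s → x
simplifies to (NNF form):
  s ∨ x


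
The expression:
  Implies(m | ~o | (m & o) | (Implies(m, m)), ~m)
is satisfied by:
  {m: False}


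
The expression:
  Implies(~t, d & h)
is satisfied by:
  {d: True, t: True, h: True}
  {d: True, t: True, h: False}
  {t: True, h: True, d: False}
  {t: True, h: False, d: False}
  {d: True, h: True, t: False}


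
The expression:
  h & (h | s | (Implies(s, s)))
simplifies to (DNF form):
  h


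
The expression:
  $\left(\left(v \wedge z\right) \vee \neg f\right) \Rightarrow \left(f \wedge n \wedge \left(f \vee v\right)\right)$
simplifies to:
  $f \wedge \left(n \vee \neg v \vee \neg z\right)$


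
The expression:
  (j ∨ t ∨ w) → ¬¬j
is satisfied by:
  {j: True, w: False, t: False}
  {t: True, j: True, w: False}
  {j: True, w: True, t: False}
  {t: True, j: True, w: True}
  {t: False, w: False, j: False}


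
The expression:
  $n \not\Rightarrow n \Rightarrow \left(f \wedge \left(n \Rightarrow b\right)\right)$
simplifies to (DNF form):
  $\text{True}$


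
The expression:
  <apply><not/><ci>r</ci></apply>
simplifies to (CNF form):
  <apply><not/><ci>r</ci></apply>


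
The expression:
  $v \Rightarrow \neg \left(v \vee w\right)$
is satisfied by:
  {v: False}


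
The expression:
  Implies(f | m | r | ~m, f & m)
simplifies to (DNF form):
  f & m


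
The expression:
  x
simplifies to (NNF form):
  x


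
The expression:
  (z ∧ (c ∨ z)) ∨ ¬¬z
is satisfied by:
  {z: True}


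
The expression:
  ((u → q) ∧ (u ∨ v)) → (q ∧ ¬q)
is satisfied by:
  {q: False, v: False, u: False}
  {u: True, q: False, v: False}
  {u: True, v: True, q: False}
  {q: True, u: False, v: False}


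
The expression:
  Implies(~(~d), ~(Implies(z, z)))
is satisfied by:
  {d: False}


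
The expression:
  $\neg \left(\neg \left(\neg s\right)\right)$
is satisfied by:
  {s: False}


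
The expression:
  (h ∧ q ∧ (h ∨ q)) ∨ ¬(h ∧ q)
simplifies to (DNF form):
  True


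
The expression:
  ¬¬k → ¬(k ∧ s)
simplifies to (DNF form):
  ¬k ∨ ¬s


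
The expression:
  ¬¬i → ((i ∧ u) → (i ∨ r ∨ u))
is always true.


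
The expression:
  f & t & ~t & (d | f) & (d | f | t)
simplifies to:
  False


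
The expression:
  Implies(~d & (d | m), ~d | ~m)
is always true.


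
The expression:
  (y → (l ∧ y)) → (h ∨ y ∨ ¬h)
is always true.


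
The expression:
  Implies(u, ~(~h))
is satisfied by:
  {h: True, u: False}
  {u: False, h: False}
  {u: True, h: True}


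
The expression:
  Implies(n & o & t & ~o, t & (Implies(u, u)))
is always true.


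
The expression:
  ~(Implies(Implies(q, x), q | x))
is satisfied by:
  {q: False, x: False}


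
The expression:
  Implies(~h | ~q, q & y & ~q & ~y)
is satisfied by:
  {h: True, q: True}


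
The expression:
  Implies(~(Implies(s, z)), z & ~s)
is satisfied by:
  {z: True, s: False}
  {s: False, z: False}
  {s: True, z: True}


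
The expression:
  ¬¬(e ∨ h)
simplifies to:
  e ∨ h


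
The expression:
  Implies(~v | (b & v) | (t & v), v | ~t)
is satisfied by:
  {v: True, t: False}
  {t: False, v: False}
  {t: True, v: True}


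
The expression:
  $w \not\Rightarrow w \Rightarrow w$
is always true.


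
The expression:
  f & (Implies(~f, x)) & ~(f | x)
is never true.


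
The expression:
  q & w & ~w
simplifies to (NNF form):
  False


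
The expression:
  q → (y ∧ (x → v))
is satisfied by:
  {y: True, v: True, x: False, q: False}
  {y: True, x: False, v: False, q: False}
  {y: True, v: True, x: True, q: False}
  {y: True, x: True, v: False, q: False}
  {v: True, y: False, x: False, q: False}
  {y: False, x: False, v: False, q: False}
  {v: True, x: True, y: False, q: False}
  {x: True, y: False, v: False, q: False}
  {q: True, v: True, y: True, x: False}
  {q: True, y: True, x: False, v: False}
  {q: True, v: True, y: True, x: True}


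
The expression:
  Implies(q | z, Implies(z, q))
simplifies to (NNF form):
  q | ~z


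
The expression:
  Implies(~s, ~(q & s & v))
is always true.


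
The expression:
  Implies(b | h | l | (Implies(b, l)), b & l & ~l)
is never true.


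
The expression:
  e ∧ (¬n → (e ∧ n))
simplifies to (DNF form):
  e ∧ n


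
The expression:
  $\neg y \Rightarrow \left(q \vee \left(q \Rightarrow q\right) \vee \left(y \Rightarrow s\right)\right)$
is always true.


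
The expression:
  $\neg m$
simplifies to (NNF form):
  $\neg m$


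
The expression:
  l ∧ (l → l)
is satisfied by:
  {l: True}


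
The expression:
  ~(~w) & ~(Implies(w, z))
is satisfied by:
  {w: True, z: False}


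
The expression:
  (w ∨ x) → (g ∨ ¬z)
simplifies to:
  g ∨ (¬w ∧ ¬x) ∨ ¬z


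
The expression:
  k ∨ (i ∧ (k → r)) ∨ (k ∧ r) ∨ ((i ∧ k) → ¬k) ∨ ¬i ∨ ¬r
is always true.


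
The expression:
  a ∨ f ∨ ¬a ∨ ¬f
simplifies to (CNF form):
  True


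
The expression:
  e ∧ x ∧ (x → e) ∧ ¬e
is never true.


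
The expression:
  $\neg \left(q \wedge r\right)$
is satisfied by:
  {q: False, r: False}
  {r: True, q: False}
  {q: True, r: False}


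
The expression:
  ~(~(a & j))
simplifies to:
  a & j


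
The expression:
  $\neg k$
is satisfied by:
  {k: False}


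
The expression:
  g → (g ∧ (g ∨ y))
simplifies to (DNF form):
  True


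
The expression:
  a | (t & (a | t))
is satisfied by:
  {a: True, t: True}
  {a: True, t: False}
  {t: True, a: False}


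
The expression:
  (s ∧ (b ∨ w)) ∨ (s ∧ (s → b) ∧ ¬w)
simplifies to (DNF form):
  (b ∧ s) ∨ (s ∧ w)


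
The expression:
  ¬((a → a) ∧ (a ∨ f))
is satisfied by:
  {f: False, a: False}


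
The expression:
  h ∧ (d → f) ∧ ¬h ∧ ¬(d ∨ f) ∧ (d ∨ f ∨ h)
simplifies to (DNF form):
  False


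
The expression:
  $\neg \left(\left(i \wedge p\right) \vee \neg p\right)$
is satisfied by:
  {p: True, i: False}


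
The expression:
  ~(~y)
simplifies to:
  y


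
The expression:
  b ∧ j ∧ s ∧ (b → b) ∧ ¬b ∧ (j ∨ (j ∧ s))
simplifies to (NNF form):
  False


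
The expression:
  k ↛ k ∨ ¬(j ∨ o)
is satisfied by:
  {o: False, j: False}


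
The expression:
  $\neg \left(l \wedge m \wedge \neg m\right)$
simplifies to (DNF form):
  $\text{True}$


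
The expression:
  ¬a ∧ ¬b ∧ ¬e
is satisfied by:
  {b: False, e: False, a: False}


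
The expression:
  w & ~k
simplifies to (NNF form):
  w & ~k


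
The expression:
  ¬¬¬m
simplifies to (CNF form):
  ¬m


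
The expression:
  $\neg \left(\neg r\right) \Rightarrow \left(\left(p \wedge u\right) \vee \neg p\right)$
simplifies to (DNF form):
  $u \vee \neg p \vee \neg r$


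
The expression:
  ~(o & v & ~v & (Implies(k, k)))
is always true.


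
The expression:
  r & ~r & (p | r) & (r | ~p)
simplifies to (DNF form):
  False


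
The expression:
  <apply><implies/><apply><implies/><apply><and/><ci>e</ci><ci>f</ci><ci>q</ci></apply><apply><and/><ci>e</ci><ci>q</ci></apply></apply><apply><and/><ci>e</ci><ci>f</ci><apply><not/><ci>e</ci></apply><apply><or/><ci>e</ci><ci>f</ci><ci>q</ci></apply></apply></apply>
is never true.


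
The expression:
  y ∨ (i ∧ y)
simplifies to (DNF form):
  y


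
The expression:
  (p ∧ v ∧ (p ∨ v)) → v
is always true.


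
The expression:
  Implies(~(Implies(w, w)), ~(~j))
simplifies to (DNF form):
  True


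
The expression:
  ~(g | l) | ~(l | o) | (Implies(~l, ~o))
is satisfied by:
  {l: True, g: False, o: False}
  {g: False, o: False, l: False}
  {o: True, l: True, g: False}
  {o: True, g: False, l: False}
  {l: True, g: True, o: False}
  {g: True, l: False, o: False}
  {o: True, g: True, l: True}


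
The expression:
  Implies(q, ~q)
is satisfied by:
  {q: False}


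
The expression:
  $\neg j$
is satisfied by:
  {j: False}


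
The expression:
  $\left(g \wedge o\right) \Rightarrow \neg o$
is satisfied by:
  {g: False, o: False}
  {o: True, g: False}
  {g: True, o: False}


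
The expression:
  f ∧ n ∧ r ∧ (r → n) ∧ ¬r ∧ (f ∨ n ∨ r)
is never true.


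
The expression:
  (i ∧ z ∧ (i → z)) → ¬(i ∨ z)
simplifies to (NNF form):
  ¬i ∨ ¬z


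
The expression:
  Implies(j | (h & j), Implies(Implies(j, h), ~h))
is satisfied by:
  {h: False, j: False}
  {j: True, h: False}
  {h: True, j: False}


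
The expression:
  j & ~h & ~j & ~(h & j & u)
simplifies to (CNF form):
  False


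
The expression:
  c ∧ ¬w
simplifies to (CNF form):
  c ∧ ¬w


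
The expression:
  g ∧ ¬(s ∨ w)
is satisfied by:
  {g: True, w: False, s: False}


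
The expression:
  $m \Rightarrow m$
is always true.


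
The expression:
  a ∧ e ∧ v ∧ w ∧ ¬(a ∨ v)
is never true.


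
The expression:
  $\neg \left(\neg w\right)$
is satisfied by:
  {w: True}


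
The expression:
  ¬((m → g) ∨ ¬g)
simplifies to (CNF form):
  False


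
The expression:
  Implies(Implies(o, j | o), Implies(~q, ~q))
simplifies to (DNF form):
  True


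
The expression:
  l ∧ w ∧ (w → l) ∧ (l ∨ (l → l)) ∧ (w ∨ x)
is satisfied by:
  {w: True, l: True}


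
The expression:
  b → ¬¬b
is always true.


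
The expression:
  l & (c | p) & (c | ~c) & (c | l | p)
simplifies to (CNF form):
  l & (c | p)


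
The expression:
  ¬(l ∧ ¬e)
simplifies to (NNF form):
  e ∨ ¬l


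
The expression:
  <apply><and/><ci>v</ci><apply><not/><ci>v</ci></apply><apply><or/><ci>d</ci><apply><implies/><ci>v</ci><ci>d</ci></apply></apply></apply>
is never true.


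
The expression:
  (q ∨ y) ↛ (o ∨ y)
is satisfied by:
  {q: True, y: False, o: False}


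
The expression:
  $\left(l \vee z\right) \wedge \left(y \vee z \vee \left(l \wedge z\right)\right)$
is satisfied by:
  {y: True, z: True, l: True}
  {y: True, z: True, l: False}
  {z: True, l: True, y: False}
  {z: True, l: False, y: False}
  {y: True, l: True, z: False}


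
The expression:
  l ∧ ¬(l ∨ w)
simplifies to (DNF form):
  False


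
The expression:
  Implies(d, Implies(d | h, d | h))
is always true.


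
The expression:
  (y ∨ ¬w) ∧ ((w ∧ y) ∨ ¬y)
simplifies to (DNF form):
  (w ∧ y) ∨ (¬w ∧ ¬y)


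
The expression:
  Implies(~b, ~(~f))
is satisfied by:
  {b: True, f: True}
  {b: True, f: False}
  {f: True, b: False}


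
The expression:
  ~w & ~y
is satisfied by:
  {y: False, w: False}


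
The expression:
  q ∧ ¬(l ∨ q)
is never true.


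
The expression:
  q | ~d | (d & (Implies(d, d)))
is always true.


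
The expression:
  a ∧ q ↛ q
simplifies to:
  False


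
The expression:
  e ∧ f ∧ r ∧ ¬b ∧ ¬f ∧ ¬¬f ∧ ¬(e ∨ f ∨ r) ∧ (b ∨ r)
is never true.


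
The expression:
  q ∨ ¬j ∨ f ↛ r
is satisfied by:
  {q: True, f: True, j: False, r: False}
  {q: True, f: False, j: False, r: False}
  {r: True, q: True, f: True, j: False}
  {r: True, q: True, f: False, j: False}
  {f: True, r: False, q: False, j: False}
  {f: False, r: False, q: False, j: False}
  {r: True, f: True, q: False, j: False}
  {r: True, f: False, q: False, j: False}
  {j: True, q: True, f: True, r: False}
  {j: True, q: True, f: False, r: False}
  {j: True, r: True, q: True, f: True}
  {j: True, r: True, q: True, f: False}
  {j: True, f: True, q: False, r: False}


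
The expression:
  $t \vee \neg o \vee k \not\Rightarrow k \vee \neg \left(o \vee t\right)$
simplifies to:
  $t \vee \neg o$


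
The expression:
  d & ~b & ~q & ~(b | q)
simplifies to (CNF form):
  d & ~b & ~q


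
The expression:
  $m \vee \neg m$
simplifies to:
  $\text{True}$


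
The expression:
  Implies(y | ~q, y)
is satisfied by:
  {y: True, q: True}
  {y: True, q: False}
  {q: True, y: False}


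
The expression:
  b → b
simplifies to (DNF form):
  True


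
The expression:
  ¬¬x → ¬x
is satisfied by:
  {x: False}


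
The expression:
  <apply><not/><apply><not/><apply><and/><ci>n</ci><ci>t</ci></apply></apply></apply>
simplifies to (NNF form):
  <apply><and/><ci>n</ci><ci>t</ci></apply>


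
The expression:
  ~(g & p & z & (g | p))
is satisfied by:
  {p: False, z: False, g: False}
  {g: True, p: False, z: False}
  {z: True, p: False, g: False}
  {g: True, z: True, p: False}
  {p: True, g: False, z: False}
  {g: True, p: True, z: False}
  {z: True, p: True, g: False}


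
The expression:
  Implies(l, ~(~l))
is always true.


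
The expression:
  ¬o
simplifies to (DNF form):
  ¬o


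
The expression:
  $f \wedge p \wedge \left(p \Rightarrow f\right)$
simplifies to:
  $f \wedge p$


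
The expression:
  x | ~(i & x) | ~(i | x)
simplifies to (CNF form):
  True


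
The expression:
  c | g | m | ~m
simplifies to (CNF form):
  True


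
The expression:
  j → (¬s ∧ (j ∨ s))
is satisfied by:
  {s: False, j: False}
  {j: True, s: False}
  {s: True, j: False}


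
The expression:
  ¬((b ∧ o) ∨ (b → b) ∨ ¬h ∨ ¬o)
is never true.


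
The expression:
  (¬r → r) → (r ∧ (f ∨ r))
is always true.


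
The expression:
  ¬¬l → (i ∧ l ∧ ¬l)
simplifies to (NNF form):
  ¬l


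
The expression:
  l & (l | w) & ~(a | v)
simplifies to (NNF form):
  l & ~a & ~v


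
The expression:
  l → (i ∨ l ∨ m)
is always true.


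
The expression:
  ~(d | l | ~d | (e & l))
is never true.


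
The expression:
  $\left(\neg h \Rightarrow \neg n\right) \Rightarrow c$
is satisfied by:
  {c: True, n: True, h: False}
  {c: True, n: False, h: False}
  {c: True, h: True, n: True}
  {c: True, h: True, n: False}
  {n: True, h: False, c: False}


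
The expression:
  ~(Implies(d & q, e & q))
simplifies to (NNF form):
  d & q & ~e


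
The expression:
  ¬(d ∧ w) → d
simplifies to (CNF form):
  d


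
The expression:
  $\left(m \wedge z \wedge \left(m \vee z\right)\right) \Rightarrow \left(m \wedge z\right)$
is always true.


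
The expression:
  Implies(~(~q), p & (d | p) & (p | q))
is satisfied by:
  {p: True, q: False}
  {q: False, p: False}
  {q: True, p: True}


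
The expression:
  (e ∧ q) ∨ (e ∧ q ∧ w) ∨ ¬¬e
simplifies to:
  e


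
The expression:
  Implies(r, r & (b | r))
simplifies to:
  True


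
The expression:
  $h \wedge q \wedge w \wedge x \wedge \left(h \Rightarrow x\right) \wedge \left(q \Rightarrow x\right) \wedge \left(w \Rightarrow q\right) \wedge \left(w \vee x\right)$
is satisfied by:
  {h: True, w: True, x: True, q: True}


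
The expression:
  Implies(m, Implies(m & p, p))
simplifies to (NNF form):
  True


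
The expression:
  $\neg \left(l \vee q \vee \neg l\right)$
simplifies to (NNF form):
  $\text{False}$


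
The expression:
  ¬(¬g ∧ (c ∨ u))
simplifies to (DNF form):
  g ∨ (¬c ∧ ¬u)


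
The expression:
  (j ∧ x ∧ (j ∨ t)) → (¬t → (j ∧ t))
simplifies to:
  t ∨ ¬j ∨ ¬x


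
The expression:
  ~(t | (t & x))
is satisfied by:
  {t: False}


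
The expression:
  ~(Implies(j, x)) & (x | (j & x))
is never true.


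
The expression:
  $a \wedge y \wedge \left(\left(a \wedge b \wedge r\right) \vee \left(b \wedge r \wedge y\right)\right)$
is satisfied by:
  {r: True, a: True, b: True, y: True}


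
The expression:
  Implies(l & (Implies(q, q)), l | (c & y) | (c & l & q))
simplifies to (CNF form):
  True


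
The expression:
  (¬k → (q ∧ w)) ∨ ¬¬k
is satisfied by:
  {q: True, k: True, w: True}
  {q: True, k: True, w: False}
  {k: True, w: True, q: False}
  {k: True, w: False, q: False}
  {q: True, w: True, k: False}


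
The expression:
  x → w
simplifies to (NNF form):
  w ∨ ¬x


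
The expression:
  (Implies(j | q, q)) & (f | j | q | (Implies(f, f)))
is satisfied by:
  {q: True, j: False}
  {j: False, q: False}
  {j: True, q: True}


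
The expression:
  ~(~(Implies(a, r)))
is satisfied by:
  {r: True, a: False}
  {a: False, r: False}
  {a: True, r: True}


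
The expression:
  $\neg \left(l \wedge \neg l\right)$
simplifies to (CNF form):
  $\text{True}$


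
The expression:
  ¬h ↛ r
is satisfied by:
  {r: True, h: False}
  {h: False, r: False}
  {h: True, r: True}


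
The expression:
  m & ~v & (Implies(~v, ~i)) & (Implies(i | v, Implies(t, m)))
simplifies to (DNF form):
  m & ~i & ~v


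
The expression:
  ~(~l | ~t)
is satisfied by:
  {t: True, l: True}


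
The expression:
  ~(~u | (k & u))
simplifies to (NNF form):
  u & ~k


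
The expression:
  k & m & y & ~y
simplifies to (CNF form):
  False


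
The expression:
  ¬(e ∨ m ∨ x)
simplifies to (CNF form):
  ¬e ∧ ¬m ∧ ¬x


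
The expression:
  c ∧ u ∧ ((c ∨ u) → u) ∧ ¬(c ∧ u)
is never true.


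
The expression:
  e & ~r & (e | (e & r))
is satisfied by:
  {e: True, r: False}


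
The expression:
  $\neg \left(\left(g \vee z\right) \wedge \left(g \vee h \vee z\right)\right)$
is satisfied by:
  {g: False, z: False}


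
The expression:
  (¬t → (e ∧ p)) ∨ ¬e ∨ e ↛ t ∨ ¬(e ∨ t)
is always true.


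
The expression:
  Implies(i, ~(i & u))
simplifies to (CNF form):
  ~i | ~u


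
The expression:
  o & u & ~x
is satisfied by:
  {u: True, o: True, x: False}


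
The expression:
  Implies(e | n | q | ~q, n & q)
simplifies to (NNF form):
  n & q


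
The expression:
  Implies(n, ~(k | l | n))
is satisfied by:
  {n: False}


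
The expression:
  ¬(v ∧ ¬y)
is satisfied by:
  {y: True, v: False}
  {v: False, y: False}
  {v: True, y: True}


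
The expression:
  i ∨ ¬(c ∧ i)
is always true.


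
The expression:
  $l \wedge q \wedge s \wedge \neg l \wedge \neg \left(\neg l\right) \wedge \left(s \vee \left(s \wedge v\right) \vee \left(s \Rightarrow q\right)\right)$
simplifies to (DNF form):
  $\text{False}$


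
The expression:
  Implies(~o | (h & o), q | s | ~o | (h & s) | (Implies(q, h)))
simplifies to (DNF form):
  True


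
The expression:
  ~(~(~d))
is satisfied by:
  {d: False}


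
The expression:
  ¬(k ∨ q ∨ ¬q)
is never true.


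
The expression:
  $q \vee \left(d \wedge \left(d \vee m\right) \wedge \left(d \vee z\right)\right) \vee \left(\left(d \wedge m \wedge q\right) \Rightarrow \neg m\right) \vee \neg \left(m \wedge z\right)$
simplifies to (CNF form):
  $\text{True}$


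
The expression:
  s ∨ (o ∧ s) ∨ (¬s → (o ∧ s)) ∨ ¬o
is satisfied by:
  {s: True, o: False}
  {o: False, s: False}
  {o: True, s: True}


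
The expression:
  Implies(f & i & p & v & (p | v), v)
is always true.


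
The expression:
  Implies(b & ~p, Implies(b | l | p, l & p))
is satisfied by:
  {p: True, b: False}
  {b: False, p: False}
  {b: True, p: True}


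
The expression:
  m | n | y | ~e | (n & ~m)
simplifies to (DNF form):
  m | n | y | ~e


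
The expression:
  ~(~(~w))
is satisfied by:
  {w: False}


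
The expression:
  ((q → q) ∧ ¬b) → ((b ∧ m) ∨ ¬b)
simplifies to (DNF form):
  True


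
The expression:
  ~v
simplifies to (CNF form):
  ~v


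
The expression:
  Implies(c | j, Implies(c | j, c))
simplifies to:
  c | ~j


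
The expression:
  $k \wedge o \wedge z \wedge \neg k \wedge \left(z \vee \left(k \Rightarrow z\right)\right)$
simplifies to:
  $\text{False}$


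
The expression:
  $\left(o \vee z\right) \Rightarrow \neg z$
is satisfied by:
  {z: False}


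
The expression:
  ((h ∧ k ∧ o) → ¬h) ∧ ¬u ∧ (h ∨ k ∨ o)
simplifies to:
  ¬u ∧ (h ∨ k ∨ o) ∧ (¬h ∨ ¬k ∨ ¬o)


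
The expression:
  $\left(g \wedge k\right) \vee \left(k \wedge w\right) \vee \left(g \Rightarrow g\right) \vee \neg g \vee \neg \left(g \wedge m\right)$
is always true.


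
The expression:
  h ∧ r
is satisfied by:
  {r: True, h: True}


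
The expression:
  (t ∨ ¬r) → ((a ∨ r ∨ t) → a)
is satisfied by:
  {a: True, t: False}
  {t: False, a: False}
  {t: True, a: True}


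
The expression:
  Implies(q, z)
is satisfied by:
  {z: True, q: False}
  {q: False, z: False}
  {q: True, z: True}


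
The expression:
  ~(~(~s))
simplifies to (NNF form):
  ~s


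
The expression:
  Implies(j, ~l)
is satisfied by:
  {l: False, j: False}
  {j: True, l: False}
  {l: True, j: False}


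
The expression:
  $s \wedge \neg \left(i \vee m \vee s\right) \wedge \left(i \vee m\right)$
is never true.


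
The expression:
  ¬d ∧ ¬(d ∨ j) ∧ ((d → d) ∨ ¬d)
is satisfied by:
  {d: False, j: False}


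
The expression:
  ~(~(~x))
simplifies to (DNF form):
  ~x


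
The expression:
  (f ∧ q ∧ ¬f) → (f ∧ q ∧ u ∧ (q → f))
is always true.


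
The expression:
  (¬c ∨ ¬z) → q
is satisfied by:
  {q: True, z: True, c: True}
  {q: True, z: True, c: False}
  {q: True, c: True, z: False}
  {q: True, c: False, z: False}
  {z: True, c: True, q: False}


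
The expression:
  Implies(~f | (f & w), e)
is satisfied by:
  {e: True, f: True, w: False}
  {e: True, w: False, f: False}
  {e: True, f: True, w: True}
  {e: True, w: True, f: False}
  {f: True, w: False, e: False}


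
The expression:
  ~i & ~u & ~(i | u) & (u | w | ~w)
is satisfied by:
  {u: False, i: False}


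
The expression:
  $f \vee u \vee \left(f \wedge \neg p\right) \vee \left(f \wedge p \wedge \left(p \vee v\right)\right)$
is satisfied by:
  {u: True, f: True}
  {u: True, f: False}
  {f: True, u: False}


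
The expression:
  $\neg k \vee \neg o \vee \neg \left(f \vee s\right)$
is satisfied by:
  {s: False, k: False, o: False, f: False}
  {f: True, s: False, k: False, o: False}
  {s: True, f: False, k: False, o: False}
  {f: True, s: True, k: False, o: False}
  {o: True, f: False, s: False, k: False}
  {f: True, o: True, s: False, k: False}
  {o: True, s: True, f: False, k: False}
  {f: True, o: True, s: True, k: False}
  {k: True, o: False, s: False, f: False}
  {k: True, f: True, o: False, s: False}
  {k: True, s: True, o: False, f: False}
  {f: True, k: True, s: True, o: False}
  {k: True, o: True, f: False, s: False}


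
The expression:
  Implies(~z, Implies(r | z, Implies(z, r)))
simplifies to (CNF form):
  True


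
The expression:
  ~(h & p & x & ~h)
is always true.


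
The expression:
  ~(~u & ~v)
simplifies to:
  u | v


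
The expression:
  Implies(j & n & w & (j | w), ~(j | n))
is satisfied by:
  {w: False, n: False, j: False}
  {j: True, w: False, n: False}
  {n: True, w: False, j: False}
  {j: True, n: True, w: False}
  {w: True, j: False, n: False}
  {j: True, w: True, n: False}
  {n: True, w: True, j: False}


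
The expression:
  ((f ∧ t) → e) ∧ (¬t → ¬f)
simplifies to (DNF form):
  (e ∧ t) ∨ ¬f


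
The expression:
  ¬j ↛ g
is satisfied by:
  {g: True, j: False}
  {j: False, g: False}
  {j: True, g: True}


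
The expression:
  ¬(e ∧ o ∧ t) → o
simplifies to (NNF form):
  o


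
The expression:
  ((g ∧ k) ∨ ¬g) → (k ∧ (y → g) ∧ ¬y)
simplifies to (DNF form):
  (g ∧ ¬k) ∨ (k ∧ ¬y)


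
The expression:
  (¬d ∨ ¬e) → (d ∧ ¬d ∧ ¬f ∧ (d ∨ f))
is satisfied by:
  {e: True, d: True}


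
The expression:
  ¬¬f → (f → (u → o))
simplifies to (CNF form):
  o ∨ ¬f ∨ ¬u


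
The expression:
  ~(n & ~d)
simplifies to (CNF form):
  d | ~n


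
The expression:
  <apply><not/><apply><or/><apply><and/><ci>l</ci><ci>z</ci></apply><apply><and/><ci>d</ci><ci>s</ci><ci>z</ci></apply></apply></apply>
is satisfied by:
  {l: False, s: False, z: False, d: False}
  {d: True, l: False, s: False, z: False}
  {s: True, d: False, l: False, z: False}
  {d: True, s: True, l: False, z: False}
  {l: True, d: False, s: False, z: False}
  {d: True, l: True, s: False, z: False}
  {s: True, l: True, d: False, z: False}
  {d: True, s: True, l: True, z: False}
  {z: True, d: False, l: False, s: False}
  {z: True, d: True, l: False, s: False}
  {z: True, s: True, d: False, l: False}


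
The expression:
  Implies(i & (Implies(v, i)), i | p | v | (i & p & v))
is always true.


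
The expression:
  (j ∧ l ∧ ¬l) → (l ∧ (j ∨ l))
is always true.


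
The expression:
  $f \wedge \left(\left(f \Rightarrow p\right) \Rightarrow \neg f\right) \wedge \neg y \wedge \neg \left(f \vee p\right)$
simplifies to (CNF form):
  $\text{False}$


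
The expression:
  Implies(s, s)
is always true.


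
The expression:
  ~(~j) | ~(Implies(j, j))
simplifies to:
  j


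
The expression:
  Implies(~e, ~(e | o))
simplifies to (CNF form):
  e | ~o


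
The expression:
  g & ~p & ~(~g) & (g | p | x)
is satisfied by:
  {g: True, p: False}


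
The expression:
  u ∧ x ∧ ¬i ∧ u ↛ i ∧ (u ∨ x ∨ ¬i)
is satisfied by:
  {u: True, x: True, i: False}


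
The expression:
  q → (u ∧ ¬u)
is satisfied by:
  {q: False}


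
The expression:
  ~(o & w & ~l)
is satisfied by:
  {l: True, w: False, o: False}
  {w: False, o: False, l: False}
  {o: True, l: True, w: False}
  {o: True, w: False, l: False}
  {l: True, w: True, o: False}
  {w: True, l: False, o: False}
  {o: True, w: True, l: True}


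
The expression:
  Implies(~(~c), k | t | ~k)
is always true.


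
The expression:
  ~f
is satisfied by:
  {f: False}


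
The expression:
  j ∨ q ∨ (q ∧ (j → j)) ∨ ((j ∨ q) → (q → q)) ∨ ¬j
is always true.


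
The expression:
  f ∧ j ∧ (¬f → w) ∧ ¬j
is never true.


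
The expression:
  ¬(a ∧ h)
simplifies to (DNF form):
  ¬a ∨ ¬h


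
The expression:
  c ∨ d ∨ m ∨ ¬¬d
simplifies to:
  c ∨ d ∨ m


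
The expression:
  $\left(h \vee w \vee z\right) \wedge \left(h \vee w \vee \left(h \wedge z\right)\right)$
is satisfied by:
  {h: True, w: True}
  {h: True, w: False}
  {w: True, h: False}


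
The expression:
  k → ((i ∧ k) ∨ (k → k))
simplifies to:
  True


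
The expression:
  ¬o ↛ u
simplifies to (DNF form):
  ¬o ∧ ¬u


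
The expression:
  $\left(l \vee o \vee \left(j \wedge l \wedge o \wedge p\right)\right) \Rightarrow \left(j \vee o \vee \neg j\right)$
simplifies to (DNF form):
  $\text{True}$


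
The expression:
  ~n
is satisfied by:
  {n: False}


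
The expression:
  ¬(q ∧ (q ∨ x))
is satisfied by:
  {q: False}


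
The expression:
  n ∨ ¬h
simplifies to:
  n ∨ ¬h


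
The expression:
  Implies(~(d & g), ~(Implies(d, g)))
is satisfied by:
  {d: True}


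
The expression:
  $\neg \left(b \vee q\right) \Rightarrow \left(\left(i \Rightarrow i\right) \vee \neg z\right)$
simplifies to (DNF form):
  $\text{True}$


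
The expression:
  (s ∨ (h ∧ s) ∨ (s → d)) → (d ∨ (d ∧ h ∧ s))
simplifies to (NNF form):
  d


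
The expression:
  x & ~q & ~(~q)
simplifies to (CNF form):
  False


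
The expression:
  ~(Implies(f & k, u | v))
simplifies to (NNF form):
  f & k & ~u & ~v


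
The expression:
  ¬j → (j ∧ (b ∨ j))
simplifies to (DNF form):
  j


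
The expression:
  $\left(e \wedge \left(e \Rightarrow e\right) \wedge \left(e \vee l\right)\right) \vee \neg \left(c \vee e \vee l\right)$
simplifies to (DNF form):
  $e \vee \left(\neg c \wedge \neg l\right)$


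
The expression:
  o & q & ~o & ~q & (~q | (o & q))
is never true.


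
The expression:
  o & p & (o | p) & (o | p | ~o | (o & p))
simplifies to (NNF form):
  o & p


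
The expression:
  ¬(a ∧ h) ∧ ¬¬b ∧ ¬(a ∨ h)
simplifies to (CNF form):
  b ∧ ¬a ∧ ¬h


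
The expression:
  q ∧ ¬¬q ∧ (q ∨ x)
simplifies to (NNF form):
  q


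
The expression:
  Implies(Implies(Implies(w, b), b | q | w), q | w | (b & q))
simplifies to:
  q | w | ~b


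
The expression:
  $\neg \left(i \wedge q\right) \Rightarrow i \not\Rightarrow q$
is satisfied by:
  {i: True}


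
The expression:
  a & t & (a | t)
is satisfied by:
  {t: True, a: True}


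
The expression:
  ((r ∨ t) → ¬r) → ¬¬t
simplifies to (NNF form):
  r ∨ t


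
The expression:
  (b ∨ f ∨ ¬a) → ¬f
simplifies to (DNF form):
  ¬f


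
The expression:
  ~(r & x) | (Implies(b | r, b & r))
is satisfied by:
  {b: True, x: False, r: False}
  {x: False, r: False, b: False}
  {r: True, b: True, x: False}
  {r: True, x: False, b: False}
  {b: True, x: True, r: False}
  {x: True, b: False, r: False}
  {r: True, x: True, b: True}


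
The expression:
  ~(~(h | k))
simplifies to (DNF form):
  h | k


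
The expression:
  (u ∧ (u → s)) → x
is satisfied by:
  {x: True, s: False, u: False}
  {s: False, u: False, x: False}
  {x: True, u: True, s: False}
  {u: True, s: False, x: False}
  {x: True, s: True, u: False}
  {s: True, x: False, u: False}
  {x: True, u: True, s: True}


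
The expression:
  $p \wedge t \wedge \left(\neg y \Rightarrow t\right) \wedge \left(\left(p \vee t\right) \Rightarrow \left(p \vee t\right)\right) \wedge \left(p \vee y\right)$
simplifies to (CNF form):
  $p \wedge t$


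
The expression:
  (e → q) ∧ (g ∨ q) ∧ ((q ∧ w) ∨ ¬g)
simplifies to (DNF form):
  (q ∧ w) ∨ (q ∧ ¬g)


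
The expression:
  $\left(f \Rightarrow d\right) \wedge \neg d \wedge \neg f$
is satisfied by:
  {d: False, f: False}


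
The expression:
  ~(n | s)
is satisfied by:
  {n: False, s: False}


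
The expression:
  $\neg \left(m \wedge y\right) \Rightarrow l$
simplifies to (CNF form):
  $\left(l \vee m\right) \wedge \left(l \vee y\right)$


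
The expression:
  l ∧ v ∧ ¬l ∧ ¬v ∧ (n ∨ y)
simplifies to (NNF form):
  False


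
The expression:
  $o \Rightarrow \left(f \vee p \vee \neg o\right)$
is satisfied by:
  {p: True, f: True, o: False}
  {p: True, f: False, o: False}
  {f: True, p: False, o: False}
  {p: False, f: False, o: False}
  {o: True, p: True, f: True}
  {o: True, p: True, f: False}
  {o: True, f: True, p: False}


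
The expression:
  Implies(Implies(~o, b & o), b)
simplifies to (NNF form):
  b | ~o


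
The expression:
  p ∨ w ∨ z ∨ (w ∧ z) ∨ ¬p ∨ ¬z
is always true.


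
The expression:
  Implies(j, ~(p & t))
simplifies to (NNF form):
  ~j | ~p | ~t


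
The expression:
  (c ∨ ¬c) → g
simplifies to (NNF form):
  g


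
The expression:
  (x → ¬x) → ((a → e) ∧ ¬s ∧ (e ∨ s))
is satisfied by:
  {x: True, e: True, s: False}
  {x: True, e: False, s: False}
  {x: True, s: True, e: True}
  {x: True, s: True, e: False}
  {e: True, s: False, x: False}


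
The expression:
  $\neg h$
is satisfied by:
  {h: False}


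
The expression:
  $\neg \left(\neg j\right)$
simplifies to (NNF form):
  $j$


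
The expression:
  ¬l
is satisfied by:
  {l: False}


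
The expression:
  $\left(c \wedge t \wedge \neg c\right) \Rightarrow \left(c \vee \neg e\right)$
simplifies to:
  $\text{True}$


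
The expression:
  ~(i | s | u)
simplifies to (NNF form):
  ~i & ~s & ~u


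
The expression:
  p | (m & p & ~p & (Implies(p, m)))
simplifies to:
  p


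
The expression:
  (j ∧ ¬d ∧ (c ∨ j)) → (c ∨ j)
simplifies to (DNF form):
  True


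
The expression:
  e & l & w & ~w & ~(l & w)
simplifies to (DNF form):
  False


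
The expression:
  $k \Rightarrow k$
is always true.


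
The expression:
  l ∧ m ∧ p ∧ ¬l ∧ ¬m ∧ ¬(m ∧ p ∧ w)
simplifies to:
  False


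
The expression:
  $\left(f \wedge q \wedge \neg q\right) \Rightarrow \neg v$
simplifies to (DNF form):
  $\text{True}$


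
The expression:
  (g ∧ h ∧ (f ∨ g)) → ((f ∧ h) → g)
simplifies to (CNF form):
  True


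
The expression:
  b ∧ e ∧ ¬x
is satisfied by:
  {e: True, b: True, x: False}


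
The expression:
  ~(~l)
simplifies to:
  l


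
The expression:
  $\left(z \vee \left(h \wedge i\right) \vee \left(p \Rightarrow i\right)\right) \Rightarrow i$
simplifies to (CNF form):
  $\left(i \vee p\right) \wedge \left(i \vee \neg z\right)$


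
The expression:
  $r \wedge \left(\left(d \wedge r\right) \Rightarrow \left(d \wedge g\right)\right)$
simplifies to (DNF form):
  $\left(g \wedge r\right) \vee \left(r \wedge \neg d\right)$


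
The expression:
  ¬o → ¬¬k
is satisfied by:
  {k: True, o: True}
  {k: True, o: False}
  {o: True, k: False}


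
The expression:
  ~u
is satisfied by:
  {u: False}


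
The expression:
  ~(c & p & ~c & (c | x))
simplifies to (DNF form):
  True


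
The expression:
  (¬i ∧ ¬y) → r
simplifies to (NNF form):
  i ∨ r ∨ y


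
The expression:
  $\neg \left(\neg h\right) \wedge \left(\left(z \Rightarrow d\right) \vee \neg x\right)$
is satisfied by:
  {h: True, d: True, x: False, z: False}
  {h: True, x: False, z: False, d: False}
  {h: True, d: True, z: True, x: False}
  {h: True, z: True, x: False, d: False}
  {h: True, d: True, x: True, z: False}
  {h: True, x: True, z: False, d: False}
  {h: True, d: True, z: True, x: True}


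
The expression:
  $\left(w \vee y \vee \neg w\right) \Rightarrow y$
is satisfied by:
  {y: True}


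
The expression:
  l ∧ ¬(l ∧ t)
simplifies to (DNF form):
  l ∧ ¬t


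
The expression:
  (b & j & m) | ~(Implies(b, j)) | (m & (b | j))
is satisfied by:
  {b: True, m: True, j: False}
  {b: True, j: False, m: False}
  {b: True, m: True, j: True}
  {m: True, j: True, b: False}


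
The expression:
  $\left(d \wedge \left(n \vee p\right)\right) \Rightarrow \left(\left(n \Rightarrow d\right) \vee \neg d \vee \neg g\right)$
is always true.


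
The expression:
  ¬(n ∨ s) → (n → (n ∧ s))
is always true.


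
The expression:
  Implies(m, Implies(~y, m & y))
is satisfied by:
  {y: True, m: False}
  {m: False, y: False}
  {m: True, y: True}


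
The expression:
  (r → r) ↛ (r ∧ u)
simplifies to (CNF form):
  ¬r ∨ ¬u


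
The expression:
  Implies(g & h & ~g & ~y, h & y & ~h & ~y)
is always true.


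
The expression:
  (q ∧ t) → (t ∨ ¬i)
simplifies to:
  True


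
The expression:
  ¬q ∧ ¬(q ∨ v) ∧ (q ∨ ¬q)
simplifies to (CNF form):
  ¬q ∧ ¬v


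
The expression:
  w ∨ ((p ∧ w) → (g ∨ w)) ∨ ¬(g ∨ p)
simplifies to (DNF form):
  True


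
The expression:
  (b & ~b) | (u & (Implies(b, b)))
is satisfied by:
  {u: True}


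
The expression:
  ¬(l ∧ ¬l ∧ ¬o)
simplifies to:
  True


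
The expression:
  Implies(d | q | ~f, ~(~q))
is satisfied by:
  {q: True, f: True, d: False}
  {q: True, d: False, f: False}
  {q: True, f: True, d: True}
  {q: True, d: True, f: False}
  {f: True, d: False, q: False}


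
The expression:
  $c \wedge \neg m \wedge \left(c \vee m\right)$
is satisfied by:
  {c: True, m: False}


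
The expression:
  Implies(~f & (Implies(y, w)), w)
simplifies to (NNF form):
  f | w | y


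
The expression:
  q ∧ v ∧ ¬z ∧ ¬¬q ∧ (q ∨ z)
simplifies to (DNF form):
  q ∧ v ∧ ¬z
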